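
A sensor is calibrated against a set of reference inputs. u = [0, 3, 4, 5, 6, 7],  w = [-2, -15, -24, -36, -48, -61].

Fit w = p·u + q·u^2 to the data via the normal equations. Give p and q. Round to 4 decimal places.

p = -2.5167, q = -0.8984

Forming XᵀX = [[135, 775]; [775, 4659]] and Xᵀw = [-1036, -6136]ᵀ gives XᵀX·[p, q]ᵀ = Xᵀw.
Eliminating q: 4659·(row 1) − 775·(row 2) gives 28340·p = 4659·(-1036) − 775·(-6136) = -71324, so p = -17831/7085.
Then q = ((-6136) − 775·(-17831/7085))/4659 = -1273/1417.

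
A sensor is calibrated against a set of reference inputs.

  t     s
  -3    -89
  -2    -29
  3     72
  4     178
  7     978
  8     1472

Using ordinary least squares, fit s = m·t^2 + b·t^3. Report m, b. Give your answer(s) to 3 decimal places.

AᵀA·[m, b]ᵀ = Aᵀs reads: 6931·m + 50567·b = 144709;  50567·m + 385411·b = 1105089.
Δ = 6931·385411 − 50567² = 114262152.
m = (144709·385411 − 50567·1105089)/114262152 = -13574383/14282769; b = (6931·1105089 − 50567·144709)/114262152 = 42733982/14282769.

m = -0.950, b = 2.992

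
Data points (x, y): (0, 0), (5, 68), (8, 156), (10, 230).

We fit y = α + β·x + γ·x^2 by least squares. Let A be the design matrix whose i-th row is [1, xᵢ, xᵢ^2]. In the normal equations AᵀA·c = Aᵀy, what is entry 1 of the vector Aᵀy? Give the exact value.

454

Entry 1 ↔ basis 1, so (Aᵀy)_{1} = Σᵢ yᵢ = (1)·(0) + (1)·(68) + (1)·(156) + (1)·(230) = 454.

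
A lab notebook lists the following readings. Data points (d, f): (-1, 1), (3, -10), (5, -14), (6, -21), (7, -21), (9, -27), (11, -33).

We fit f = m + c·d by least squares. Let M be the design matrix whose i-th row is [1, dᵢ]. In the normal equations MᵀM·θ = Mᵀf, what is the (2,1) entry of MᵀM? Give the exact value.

40

Row 2 ↔ basis d, column 1 ↔ basis 1, so (MᵀM)_{2,1} = Σᵢ d = (-1)·(1) + (3)·(1) + (5)·(1) + (6)·(1) + (7)·(1) + (9)·(1) + (11)·(1) = 40.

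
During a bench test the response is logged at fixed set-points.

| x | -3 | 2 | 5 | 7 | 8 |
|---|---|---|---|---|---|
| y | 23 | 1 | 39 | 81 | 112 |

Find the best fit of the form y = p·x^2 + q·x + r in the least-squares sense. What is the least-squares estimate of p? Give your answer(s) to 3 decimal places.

p = 2.055

The normal equations are: 7219·p + 961·q + 151·r = 12323;  961·p + 151·q + 19·r = 1591;  151·p + 19·q + 5·r = 256.
Row-reducing yields p = 306167/148974, q = -335687/148974, r = -57194/24829.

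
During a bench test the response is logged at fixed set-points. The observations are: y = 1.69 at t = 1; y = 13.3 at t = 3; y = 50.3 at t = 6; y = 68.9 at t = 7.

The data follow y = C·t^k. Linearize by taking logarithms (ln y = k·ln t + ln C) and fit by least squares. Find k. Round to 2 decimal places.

Let Y = ln y. Fitting Y = k·ln t + ln C by least squares:
Sums: Σln t = 4.8363, Σ(ln t)² = 8.2039, Σln y = 11.2632, Σln t·ln y = 18.0994.
Normal system: [[8.2039, 4.8363]; [4.8363, 4]]·[k, ln C]ᵀ = [18.0994, 11.2632]ᵀ.
Slope k = (n·Σln t·ln y − Σln t·Σln y)/(n·Σ(ln t)² − (Σln t)²) = (4·18.0994 − 4.8363·11.2632)/9.4260 = 1.90175; ln C = (Σln y − k·Σln t)/n = 0.51644.

k = 1.90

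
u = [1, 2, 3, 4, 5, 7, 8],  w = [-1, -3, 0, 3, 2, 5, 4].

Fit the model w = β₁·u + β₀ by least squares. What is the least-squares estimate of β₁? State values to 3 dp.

β₁ = 0.993

Entries of XᵀX: Σu·u = 168, Σu = 30, Σ1 = 7.
Moment sums: Σu·w = 82, Σw = 10.
So XᵀX·[β₁, β₀]ᵀ = Xᵀw: [[168, 30]; [30, 7]]·[β₁, β₀]ᵀ = [82, 10]ᵀ.
Δ = 168·7 − 30² = 276.
β₁ = (82·7 − 30·10)/276 = 137/138; β₀ = (168·10 − 30·82)/276 = -65/23.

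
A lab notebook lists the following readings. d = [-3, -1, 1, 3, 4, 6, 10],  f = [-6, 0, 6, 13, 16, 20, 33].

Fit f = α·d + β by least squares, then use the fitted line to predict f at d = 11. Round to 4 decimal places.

The normal system MᵀM·[α, β]ᵀ = Mᵀf is [[172, 20]; [20, 7]]·[α, β]ᵀ = [577, 82]ᵀ.
det = 172·7 − 20² = 804.
α = (577·7 − 20·82)/804 = 2399/804; β = (172·82 − 20·577)/804 = 641/201.
At d = 11: f̂ = (2399/804)·(11) + (641/201)·(1) = 9651/268.

f̂ = 36.0112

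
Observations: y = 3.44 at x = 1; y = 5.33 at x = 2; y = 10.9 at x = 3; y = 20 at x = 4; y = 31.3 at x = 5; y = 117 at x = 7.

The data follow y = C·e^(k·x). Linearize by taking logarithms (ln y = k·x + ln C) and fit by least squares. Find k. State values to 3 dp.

k = 0.591

Let Y = ln y. Fitting Y = k·x + ln C by least squares:
Over the data: Σx = 22.0000, Σ(x)² = 104.0000, Σln y = 16.4991, Σx·ln y = 74.2847.
Normal system: [[104.0000, 22.0000]; [22.0000, 6]]·[k, ln C]ᵀ = [74.2847, 16.4991]ᵀ.
Slope k = (n·Σx·ln y − Σx·Σln y)/(n·Σ(x)² − (Σx)²) = (6·74.2847 − 22.0000·16.4991)/140.0000 = 0.59091; ln C = (Σln y − k·Σx)/n = 0.58317.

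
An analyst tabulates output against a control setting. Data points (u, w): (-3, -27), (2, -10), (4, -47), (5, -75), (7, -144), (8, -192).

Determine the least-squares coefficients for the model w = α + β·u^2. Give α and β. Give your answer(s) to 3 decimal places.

α = 0.961, β = -2.999

The normal system MᵀM·[α, β]ᵀ = Mᵀw is [[6, 167]; [167, 7475]]·[α, β]ᵀ = [-495, -22254]ᵀ.
det = 6·7475 − 167² = 16961.
α = ((-495)·7475 − 167·(-22254))/16961 = 16293/16961; β = (6·(-22254) − 167·(-495))/16961 = -50859/16961.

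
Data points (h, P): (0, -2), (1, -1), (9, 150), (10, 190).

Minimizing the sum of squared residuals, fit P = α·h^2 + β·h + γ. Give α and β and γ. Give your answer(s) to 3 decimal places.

α = 2.167, β = -2.593, γ = -1.366

The normal equations are: 16562·α + 1730·β + 182·γ = 31149;  1730·α + 182·β + 20·γ = 3249;  182·α + 20·β + 4·γ = 337.
Inverting the 3×3 Gram matrix, [α, β, γ]ᵀ = [13/6, -319/123, -56/41]ᵀ.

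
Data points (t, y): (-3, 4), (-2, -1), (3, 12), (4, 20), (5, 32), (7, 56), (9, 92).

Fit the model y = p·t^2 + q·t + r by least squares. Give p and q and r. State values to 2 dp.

p = 0.99, q = 1.44, r = -1.22

Forming XᵀX = [[10021, 1253, 193]; [1253, 193, 23]; [193, 23, 7]] and Xᵀy = [11456, 1486, 215]ᵀ gives XᵀX·[p, q, r]ᵀ = Xᵀy.
Row-reducing yields p = 64835/65682, q = 94357/65682, r = -40124/32841.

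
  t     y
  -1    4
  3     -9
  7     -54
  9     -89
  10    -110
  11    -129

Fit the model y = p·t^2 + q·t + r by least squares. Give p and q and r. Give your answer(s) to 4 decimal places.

p = -0.9742, q = -1.4785, r = 3.7241

Compute the Gram sums: Σt^2·t^2 = 33685, Σt^2·t = 3429, Σt^2 = 361, Σt·t = 361, Σt = 39, Σ1 = 6.
And Σt^2·y = -36541, Σt·y = -3729, Σy = -387.
Solving the 3×3 system (Gaussian elimination) gives p = -16719/17162, q = -126873/85810, r = 159781/42905.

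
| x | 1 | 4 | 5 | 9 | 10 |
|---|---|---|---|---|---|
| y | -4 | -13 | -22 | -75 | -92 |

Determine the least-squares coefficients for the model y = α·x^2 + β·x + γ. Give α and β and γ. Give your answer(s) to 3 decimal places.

The normal equations are: 17443·α + 1919·β + 223·γ = -16037;  1919·α + 223·β + 29·γ = -1761;  223·α + 29·β + 5·γ = -206.
Inverting the 3×3 Gram matrix, [α, β, γ]ᵀ = [-52831/48678, 100175/48678, -5483/1159]ᵀ.

α = -1.085, β = 2.058, γ = -4.731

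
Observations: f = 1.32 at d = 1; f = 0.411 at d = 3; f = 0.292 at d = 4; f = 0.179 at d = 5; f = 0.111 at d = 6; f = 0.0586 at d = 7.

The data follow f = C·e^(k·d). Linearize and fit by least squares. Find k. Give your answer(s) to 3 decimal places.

With ln fᵢ as the transformed response and dᵢ as the regressor:
AᵀA = [[136.0000, 26.0000]; [26.0000, 6]], rhs = [-48.9642, -8.5981]ᵀ  (here Σd = 26.0000, Σ(d)² = 136.0000, Σln f = -8.5981, Σd·ln f = -48.9642).
Solving (det = 140.0000): k = -0.50167, ln C = 0.74087.

k = -0.502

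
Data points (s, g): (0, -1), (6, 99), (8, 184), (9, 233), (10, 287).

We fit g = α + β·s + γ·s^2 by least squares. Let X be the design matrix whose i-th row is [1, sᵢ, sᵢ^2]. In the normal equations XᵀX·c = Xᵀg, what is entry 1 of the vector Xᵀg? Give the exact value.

802

Entry 1 ↔ basis 1, so (Xᵀg)_{1} = Σᵢ gᵢ = (1)·(-1) + (1)·(99) + (1)·(184) + (1)·(233) + (1)·(287) = 802.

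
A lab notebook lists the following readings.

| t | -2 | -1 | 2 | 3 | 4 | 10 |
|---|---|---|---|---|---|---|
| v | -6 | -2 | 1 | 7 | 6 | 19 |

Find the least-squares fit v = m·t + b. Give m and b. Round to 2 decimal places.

Normal-equation sums: Σt·t = 134, Σt = 16, Σ1 = 6.
Right-hand side: Σt·v = 251, Σv = 25.
So MᵀM·[m, b]ᵀ = Mᵀv: [[134, 16]; [16, 6]]·[m, b]ᵀ = [251, 25]ᵀ.
det = 134·6 − 16² = 548.
m = (251·6 − 16·25)/548 = 553/274; b = (134·25 − 16·251)/548 = -333/274.

m = 2.02, b = -1.22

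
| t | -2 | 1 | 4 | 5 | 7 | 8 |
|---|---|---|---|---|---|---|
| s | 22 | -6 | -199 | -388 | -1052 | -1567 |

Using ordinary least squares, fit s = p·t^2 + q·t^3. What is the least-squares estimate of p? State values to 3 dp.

p = -0.496

AᵀA·[p, q]ᵀ = Aᵀs reads: 7395·p + 53693·q = -164638;  53693·p + 399579·q = -1224558.
Eliminating q: 399579·(row 1) − 53693·(row 2) gives 71948456·p = 399579·(-164638) − 53693·(-1224558) = -35694708, so p = -8923677/17987114.
Then q = ((-1224558) − 53693·(-8923677/17987114))/399579 = -53924569/17987114.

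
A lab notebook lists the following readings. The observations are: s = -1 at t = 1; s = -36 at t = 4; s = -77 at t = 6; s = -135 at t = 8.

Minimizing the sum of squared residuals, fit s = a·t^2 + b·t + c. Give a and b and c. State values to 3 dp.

Normal-equation sums: Σt^2·t^2 = 5649, Σt^2·t = 793, Σt^2 = 117, Σt·t = 117, Σt = 19, Σ1 = 4.
Right-hand side: Σt^2·s = -11989, Σt·s = -1687, Σs = -249.
Normal equations: [[5649, 793, 117]; [793, 117, 19]; [117, 19, 4]]·[a, b, c]ᵀ = [-11989, -1687, -249]ᵀ.
Inverting the 3×3 Gram matrix, [a, b, c]ᵀ = [-12491/6556, -12799/6556, 9023/3278]ᵀ.

a = -1.905, b = -1.952, c = 2.753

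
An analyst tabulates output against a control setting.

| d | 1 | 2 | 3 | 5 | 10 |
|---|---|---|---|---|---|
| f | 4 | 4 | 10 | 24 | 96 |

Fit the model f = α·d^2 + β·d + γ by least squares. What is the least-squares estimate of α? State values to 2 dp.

Setting ∂/∂α … = 0 gives: 10723·α + 1161·β + 139·γ = 10310;  1161·α + 139·β + 21·γ = 1122;  139·α + 21·β + 5·γ = 138.
Solving the 3×3 system (Gaussian elimination) gives α = 4933/4771, β = -393/367, γ = 16000/4771.

α = 1.03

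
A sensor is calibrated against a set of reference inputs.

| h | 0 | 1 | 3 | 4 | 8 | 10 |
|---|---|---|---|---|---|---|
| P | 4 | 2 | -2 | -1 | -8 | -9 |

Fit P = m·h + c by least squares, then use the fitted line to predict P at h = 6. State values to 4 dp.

Setting ∂/∂m … = 0 gives: 190·m + 26·c = -162;  26·m + 6·c = -14.
Δ = 190·6 − 26² = 464.
m = ((-162)·6 − 26·(-14))/464 = -38/29; c = (190·(-14) − 26·(-162))/464 = 97/29.
At h = 6: P̂ = (-38/29)·(6) + (97/29)·(1) = -131/29.

P̂ = -4.5172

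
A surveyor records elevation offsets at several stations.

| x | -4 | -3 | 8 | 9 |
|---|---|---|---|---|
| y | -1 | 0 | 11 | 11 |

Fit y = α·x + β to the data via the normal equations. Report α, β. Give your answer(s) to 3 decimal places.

Compute the Gram sums: Σx·x = 170, Σx = 10, Σ1 = 4.
Moment sums: Σx·y = 191, Σy = 21.
Determinant 170·4 − 10² = 580.
α = (191·4 − 10·21)/580 = 277/290; β = (170·21 − 10·191)/580 = 83/29.

α = 0.955, β = 2.862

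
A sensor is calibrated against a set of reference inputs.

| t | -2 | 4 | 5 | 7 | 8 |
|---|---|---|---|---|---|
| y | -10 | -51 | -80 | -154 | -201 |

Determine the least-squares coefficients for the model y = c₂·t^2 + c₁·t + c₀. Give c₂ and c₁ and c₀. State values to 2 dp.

c₂ = -3.05, c₁ = -0.78, c₀ = 0.65

Sums needed: Σt^2·t^2 = 7394, Σt^2·t = 1036, Σt^2 = 158, Σt·t = 158, Σt = 22, Σ1 = 5.
Right-hand side: Σt^2·y = -23266, Σt·y = -3270, Σy = -496.
Normal equations: [[7394, 1036, 158]; [1036, 158, 22]; [158, 22, 5]]·[c₂, c₁, c₀]ᵀ = [-23266, -3270, -496]ᵀ.
Solving the 3×3 system (Gaussian elimination) gives c₂ = -39167/12837, c₁ = -3341/4279, c₀ = 8348/12837.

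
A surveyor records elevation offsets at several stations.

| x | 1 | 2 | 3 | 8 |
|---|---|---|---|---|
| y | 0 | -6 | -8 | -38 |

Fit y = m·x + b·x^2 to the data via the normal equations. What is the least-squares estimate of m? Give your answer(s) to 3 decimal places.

m = -1.514

AᵀA·[m, b]ᵀ = Aᵀy reads: 78·m + 548·b = -340;  548·m + 4194·b = -2528.
(Σx·x = 78, Σx·x^2 = 548, Σx^2·x^2 = 4194, Σx·y = -340, Σx^2·y = -2528.)
Eliminating b: 4194·(row 1) − 548·(row 2) gives 26828·m = 4194·(-340) − 548·(-2528) = -40616, so m = -10154/6707.
Then b = ((-2528) − 548·(-10154/6707))/4194 = -2716/6707.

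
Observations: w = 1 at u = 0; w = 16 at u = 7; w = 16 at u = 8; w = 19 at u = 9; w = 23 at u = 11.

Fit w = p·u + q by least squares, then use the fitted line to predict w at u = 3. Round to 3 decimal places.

ŵ = 7.057

Setting ∂/∂p … = 0 gives: 315·p + 35·q = 664;  35·p + 5·q = 75.
(Σu·u = 315, Σu = 35, Σ1 = 5, Σu·w = 664, Σw = 75.)
Determinant 315·5 − 35² = 350.
p = (664·5 − 35·75)/350 = 139/70; q = (315·75 − 35·664)/350 = 11/10.
At u = 3: ŵ = (139/70)·(3) + (11/10)·(1) = 247/35.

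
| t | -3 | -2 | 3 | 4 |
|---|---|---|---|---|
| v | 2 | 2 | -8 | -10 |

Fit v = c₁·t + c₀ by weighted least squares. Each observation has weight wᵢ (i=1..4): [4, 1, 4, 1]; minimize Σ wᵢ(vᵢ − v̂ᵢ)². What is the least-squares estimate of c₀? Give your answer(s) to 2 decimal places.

Sums needed: Σwᵢ·t·t = 92, Σwᵢ·t = 2, Σwᵢ·1 = 10.
And Σwᵢ·t·v = -164, Σwᵢ·v = -32.
Normal equations: [[92, 2]; [2, 10]]·[c₁, c₀]ᵀ = [-164, -32]ᵀ.
Δ = 92·10 − 2² = 916.
c₁ = ((-164)·10 − 2·(-32))/916 = -394/229; c₀ = (92·(-32) − 2·(-164))/916 = -654/229.

c₀ = -2.86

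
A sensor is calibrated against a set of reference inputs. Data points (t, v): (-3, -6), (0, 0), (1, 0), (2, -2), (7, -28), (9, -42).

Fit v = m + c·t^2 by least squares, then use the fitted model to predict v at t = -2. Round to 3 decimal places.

Forming AᵀA = [[6, 144]; [144, 9060]] and Aᵀv = [-78, -4836]ᵀ gives AᵀA·[m, c]ᵀ = Aᵀv.
det = 6·9060 − 144² = 33624.
m = ((-78)·9060 − 144·(-4836))/33624 = -143/467; c = (6·(-4836) − 144·(-78))/33624 = -247/467.
At t = -2: v̂ = (-143/467)·(1) + (-247/467)·(4) = -1131/467.

v̂ = -2.422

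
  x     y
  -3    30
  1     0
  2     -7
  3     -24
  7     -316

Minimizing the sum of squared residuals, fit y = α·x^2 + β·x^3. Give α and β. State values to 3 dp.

Setting ∂/∂α … = 0 gives: 2580·α + 16840·β = -15458;  16840·α + 119172·β = -109902.
(Σx^2·x^2 = 2580, Σx^2·x^3 = 16840, Σx^3·x^3 = 119172, Σx^2·y = -15458, Σx^3·y = -109902.)
Eliminating β: 119172·(row 1) − 16840·(row 2) gives 23878160·α = 119172·(-15458) − 16840·(-109902) = 8588904, so α = 1073613/2984770.
Then β = ((-109902) − 16840·(1073613/2984770))/119172 = -580861/596954.

α = 0.360, β = -0.973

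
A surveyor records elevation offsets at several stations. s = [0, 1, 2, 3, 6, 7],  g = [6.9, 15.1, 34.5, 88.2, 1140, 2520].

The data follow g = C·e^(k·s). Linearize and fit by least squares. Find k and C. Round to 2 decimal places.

k = 0.85, C = 6.63

With ln gᵢ as the transformed response and sᵢ as the regressor:
AᵀA = [[99.0000, 19.0000]; [19.0000, 6]], rhs = [120.2922, 27.5376]ᵀ  (here Σs = 19.0000, Σ(s)² = 99.0000, Σln g = 27.5376, Σs·ln g = 120.2922).
Slope k = (n·Σs·ln g − Σs·Σln g)/(n·Σ(s)² − (Σs)²) = (6·120.2922 − 19.0000·27.5376)/233.0000 = 0.85210; ln C = (Σln g − k·Σs)/n = 1.89128, so C = exp(1.89128) = 6.62784.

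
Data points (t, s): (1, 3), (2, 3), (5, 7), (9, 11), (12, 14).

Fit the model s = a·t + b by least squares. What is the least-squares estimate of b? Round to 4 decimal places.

b = 1.5461

The normal system MᵀM·[a, b]ᵀ = Mᵀs is [[255, 29]; [29, 5]]·[a, b]ᵀ = [311, 38]ᵀ.
det = 255·5 − 29² = 434.
a = (311·5 − 29·38)/434 = 453/434; b = (255·38 − 29·311)/434 = 671/434.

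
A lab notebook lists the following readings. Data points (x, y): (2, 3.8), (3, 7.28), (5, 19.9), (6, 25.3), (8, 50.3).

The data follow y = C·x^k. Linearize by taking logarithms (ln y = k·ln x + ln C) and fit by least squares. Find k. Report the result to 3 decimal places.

With ln yᵢ as the transformed response and ln xᵢ as the regressor:
XᵀX = [[11.8122, 7.2724]; [7.2724, 5]], rhs = [21.8557, 13.4597]ᵀ  (here Σln x = 7.2724, Σ(ln x)² = 11.8122, Σln y = 13.4597, Σln x·ln y = 21.8557).
Δ = 11.8122·5 − (7.2724)² = 6.1731; k = (21.8557·5 − 7.2724·13.4597)/6.1731 = 1.84584, ln C = (11.8122·13.4597 − 7.2724·21.8557)/6.1731 = 0.00720.

k = 1.846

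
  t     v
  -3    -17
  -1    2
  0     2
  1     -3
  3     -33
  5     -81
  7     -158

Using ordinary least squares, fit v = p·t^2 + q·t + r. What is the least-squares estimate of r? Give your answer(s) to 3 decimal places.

r = 2.073

AᵀA·[p, q, r]ᵀ = Aᵀv reads: 3190·p + 468·q + 94·r = -10218;  468·p + 94·q + 12·r = -1564;  94·p + 12·q + 7·r = -288.
Row-reducing yields p = -80435/27643, q = -66784/27643, r = 8186/3949.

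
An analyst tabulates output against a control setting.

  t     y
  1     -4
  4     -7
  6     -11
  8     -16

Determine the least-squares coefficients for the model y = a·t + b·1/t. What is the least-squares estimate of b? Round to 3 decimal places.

b = -1.916

Compute the Gram sums: Σt·t = 117, Σt·1/t = 4, Σ1/t·1/t = 637/576.
And Σt·y = -226, Σ1/t·y = -115/12.
XᵀX·[a, b]ᵀ = Xᵀy becomes [[117, 4]; [4, 637/576]]·[a, b]ᵀ = [-226, -115/12]ᵀ.
Eliminating b: (637/576)·(row 1) − 4·(row 2) gives (7257/64)·a = (637/576)·(-226) − 4·(-115/12) = -60941/288, so a = -121882/65313.
Then b = ((-115/12) − 4·(-121882/65313))/(637/576) = -13904/7257.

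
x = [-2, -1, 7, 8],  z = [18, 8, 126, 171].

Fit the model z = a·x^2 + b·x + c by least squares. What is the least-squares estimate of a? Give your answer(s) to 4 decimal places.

Setting ∂/∂a … = 0 gives: 6514·a + 846·b + 118·c = 17198;  846·a + 118·b + 12·c = 2206;  118·a + 12·b + 4·c = 323.
(Σx^2·x^2 = 6514, Σx^2·x = 846, Σx^2 = 118, Σx·x = 118, Σx = 12, Σ1 = 4, Σx^2·z = 17198, Σx·z = 2206, Σz = 323.)
Solving the 3×3 system (Gaussian elimination) gives a = 55/18, b = -799/246, c = 131/369.

a = 3.0556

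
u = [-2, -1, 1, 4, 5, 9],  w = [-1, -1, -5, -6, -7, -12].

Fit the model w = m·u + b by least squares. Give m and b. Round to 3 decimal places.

Entries of MᵀM: Σu·u = 128, Σu = 16, Σ1 = 6.
Right-hand side: Σu·w = -169, Σw = -32.
Normal equations: [[128, 16]; [16, 6]]·[m, b]ᵀ = [-169, -32]ᵀ.
Δ = 128·6 − 16² = 512.
m = ((-169)·6 − 16·(-32))/512 = -251/256; b = (128·(-32) − 16·(-169))/512 = -87/32.

m = -0.980, b = -2.719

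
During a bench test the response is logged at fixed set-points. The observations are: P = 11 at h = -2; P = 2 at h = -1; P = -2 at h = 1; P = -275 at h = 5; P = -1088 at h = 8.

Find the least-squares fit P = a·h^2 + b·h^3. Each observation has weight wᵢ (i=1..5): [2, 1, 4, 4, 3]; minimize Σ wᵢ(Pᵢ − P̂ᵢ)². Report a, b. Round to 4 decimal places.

a = -1.0144, b = -1.9981

Entries of AᵀWA: Σwᵢ·h^2·h^2 = 14825, Σwᵢ·h^2·h^3 = 110743, Σwᵢ·h^3·h^3 = 849065.
Moment sums: Σwᵢ·h^2·P = -236314, Σwᵢ·h^3·P = -1808854.
Normal equations: [[14825, 110743]; [110743, 849065]]·[a, b]ᵀ = [-236314, -1808854]ᵀ.
Eliminating b: 849065·(row 1) − 110743·(row 2) gives 323376576·a = 849065·(-236314) − 110743·(-1808854) = -328027888, so a = -20501743/20211036.
Then b = ((-1808854) − 110743·(-20501743/20211036))/849065 = -40383703/20211036.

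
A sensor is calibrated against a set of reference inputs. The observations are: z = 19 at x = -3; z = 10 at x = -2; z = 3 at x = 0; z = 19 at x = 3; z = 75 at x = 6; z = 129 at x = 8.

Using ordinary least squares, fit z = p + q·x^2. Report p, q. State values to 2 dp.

Normal-equation sums: Σ1 = 6, Σx^2 = 122, Σx^2·x^2 = 5570.
For Mᵀz: Σz = 255, Σx^2·z = 11338.
Normal equations: [[6, 122]; [122, 5570]]·[p, q]ᵀ = [255, 11338]ᵀ.
Δ = 6·5570 − 122² = 18536.
p = (255·5570 − 122·11338)/18536 = 2651/1324; q = (6·11338 − 122·255)/18536 = 2637/1324.

p = 2.00, q = 1.99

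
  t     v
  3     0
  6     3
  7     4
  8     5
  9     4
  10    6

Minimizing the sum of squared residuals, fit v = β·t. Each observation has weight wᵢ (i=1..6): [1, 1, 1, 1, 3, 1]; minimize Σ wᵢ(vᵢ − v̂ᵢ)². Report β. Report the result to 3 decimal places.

Normal-equation sums: Σwᵢ·t·t = 501.
Moment sums: Σwᵢ·t·v = 254.
β = 254/501 = 0.506986.

β = 0.507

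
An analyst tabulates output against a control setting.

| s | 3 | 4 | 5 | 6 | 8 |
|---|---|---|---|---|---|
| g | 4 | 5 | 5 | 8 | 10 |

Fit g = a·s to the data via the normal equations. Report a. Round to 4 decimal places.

The normal equations are: 150·a = 185.
(Σs·s = 150, Σs·g = 185.)
Hence a = 185 / 150 ≈ 1.23333.

a = 1.2333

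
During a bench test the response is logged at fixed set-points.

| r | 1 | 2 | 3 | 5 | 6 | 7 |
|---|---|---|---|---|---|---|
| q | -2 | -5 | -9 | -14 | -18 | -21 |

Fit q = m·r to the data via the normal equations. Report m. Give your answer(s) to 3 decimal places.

m = -2.935

Setting ∂/∂m … = 0 gives: 124·m = -364.
(Σr·r = 124, Σr·q = -364.)
m = (-364)/124 = -2.93548.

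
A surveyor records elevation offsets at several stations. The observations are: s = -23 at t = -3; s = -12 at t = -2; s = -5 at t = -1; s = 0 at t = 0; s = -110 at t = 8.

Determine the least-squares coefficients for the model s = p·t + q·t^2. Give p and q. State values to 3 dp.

p = 1.940, q = -1.961

Sums needed: Σt·t = 78, Σt·t^2 = 476, Σt^2·t^2 = 4194.
For Xᵀs: Σt·s = -782, Σt^2·s = -7300.
Normal equations: [[78, 476]; [476, 4194]]·[p, q]ᵀ = [-782, -7300]ᵀ.
det = 78·4194 − 476² = 100556.
p = ((-782)·4194 − 476·(-7300))/100556 = 48773/25139; q = (78·(-7300) − 476·(-782))/100556 = -49292/25139.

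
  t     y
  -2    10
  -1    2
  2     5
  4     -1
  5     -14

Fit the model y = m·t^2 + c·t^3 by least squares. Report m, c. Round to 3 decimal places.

m = 1.776, c = -0.465

Normal-equation sums: Σt^2·t^2 = 914, Σt^2·t^3 = 4148, Σt^3·t^3 = 19850.
Right-hand side: Σt^2·y = -304, Σt^3·y = -1856.
det = 914·19850 − 4148² = 936996.
m = ((-304)·19850 − 4148·(-1856))/936996 = 416072/234249; c = (914·(-1856) − 4148·(-304))/936996 = -108848/234249.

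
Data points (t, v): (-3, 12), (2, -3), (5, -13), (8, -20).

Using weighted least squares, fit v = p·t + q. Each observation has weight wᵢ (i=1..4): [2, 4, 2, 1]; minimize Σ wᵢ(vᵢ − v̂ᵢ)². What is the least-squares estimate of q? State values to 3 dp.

Entries of AᵀWA: Σwᵢ·t·t = 148, Σwᵢ·t = 20, Σwᵢ·1 = 9.
For AᵀWv: Σwᵢ·t·v = -386, Σwᵢ·v = -34.
Normal equations: [[148, 20]; [20, 9]]·[p, q]ᵀ = [-386, -34]ᵀ.
Determinant 148·9 − 20² = 932.
p = ((-386)·9 − 20·(-34))/932 = -1397/466; q = (148·(-34) − 20·(-386))/932 = 672/233.

q = 2.884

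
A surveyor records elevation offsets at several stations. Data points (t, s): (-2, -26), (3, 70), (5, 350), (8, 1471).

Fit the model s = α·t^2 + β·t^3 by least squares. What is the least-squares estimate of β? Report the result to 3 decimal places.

β = 2.997

Setting ∂/∂α … = 0 gives: 4818·α + 36104·β = 103420;  36104·α + 278562·β = 799000.
(Σt^2·t^2 = 4818, Σt^2·t^3 = 36104, Σt^3·t^3 = 278562, Σt^2·s = 103420, Σt^3·s = 799000.)
Eliminating β: 278562·(row 1) − 36104·(row 2) gives 38612900·α = 278562·103420 − 36104·799000 = -38213960, so α = -1910698/1930645.
Then β = (799000 − 36104·(-1910698/1930645))/278562 = 5785316/1930645.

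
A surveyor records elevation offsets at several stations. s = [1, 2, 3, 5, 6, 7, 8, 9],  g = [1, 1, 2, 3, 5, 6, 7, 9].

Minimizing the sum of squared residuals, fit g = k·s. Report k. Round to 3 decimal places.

The normal system XᵀX·[k]ᵀ = Xᵀg is [[269]]·[k]ᵀ = [233]ᵀ.
k = 233/269 = 0.866171.

k = 0.866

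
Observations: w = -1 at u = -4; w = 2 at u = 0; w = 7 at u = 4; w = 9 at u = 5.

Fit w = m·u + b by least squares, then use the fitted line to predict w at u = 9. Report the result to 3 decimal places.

Compute the Gram sums: Σu·u = 57, Σu = 5, Σ1 = 4.
Right-hand side: Σu·w = 77, Σw = 17.
Eliminating b: 4·(row 1) − 5·(row 2) gives 203·m = 4·77 − 5·17 = 223, so m = 223/203.
Then b = (17 − 5·(223/203))/4 = 584/203.
At u = 9: ŵ = (223/203)·(9) + (584/203)·(1) = 2591/203.

ŵ = 12.764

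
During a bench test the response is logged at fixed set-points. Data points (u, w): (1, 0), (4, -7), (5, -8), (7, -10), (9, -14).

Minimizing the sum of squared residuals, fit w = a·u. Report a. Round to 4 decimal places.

a = -1.5349

Forming XᵀX = [[172]] and Xᵀw = [-264]ᵀ gives XᵀX·[a]ᵀ = Xᵀw.
a = (-264)/172 = -1.53488.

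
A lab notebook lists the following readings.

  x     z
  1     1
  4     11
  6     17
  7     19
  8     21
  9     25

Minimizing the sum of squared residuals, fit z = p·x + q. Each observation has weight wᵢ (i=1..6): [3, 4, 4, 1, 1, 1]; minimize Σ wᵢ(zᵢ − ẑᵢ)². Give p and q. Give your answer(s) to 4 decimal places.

p = 2.9822, q = -1.4149

From the data, Σwᵢ·x·x = 405, Σwᵢ·x = 67, Σwᵢ·1 = 14.
Moment sums: Σwᵢ·x·z = 1113, Σwᵢ·z = 180.
Eliminating q: 14·(row 1) − 67·(row 2) gives 1181·p = 14·1113 − 67·180 = 3522, so p = 3522/1181.
Then q = (180 − 67·(3522/1181))/14 = -1671/1181.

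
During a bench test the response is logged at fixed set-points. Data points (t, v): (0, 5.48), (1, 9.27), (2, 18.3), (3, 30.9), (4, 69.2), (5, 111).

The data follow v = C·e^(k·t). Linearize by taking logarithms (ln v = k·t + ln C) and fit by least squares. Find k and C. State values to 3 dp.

With ln vᵢ as the transformed response and tᵢ as the regressor:
XᵀX = [[55.0000, 15.0000]; [15.0000, 6]], rhs = [58.8285, 19.2121]ᵀ  (here Σt = 15.0000, Σ(t)² = 55.0000, Σln v = 19.2121, Σt·ln v = 58.8285).
Solving (det = 105.0000): k = 0.61705, ln C = 1.65940, so C = exp(1.65940) = 5.25614.

k = 0.617, C = 5.256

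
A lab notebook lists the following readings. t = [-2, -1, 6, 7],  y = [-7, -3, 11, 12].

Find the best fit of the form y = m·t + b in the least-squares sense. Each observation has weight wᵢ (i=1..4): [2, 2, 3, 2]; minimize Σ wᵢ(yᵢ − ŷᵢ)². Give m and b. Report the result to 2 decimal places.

Forming MᵀWM = [[216, 26]; [26, 9]] and MᵀWy = [400, 37]ᵀ gives MᵀWM·[m, b]ᵀ = MᵀWy.
Δ = 216·9 − 26² = 1268.
m = (400·9 − 26·37)/1268 = 1319/634; b = (216·37 − 26·400)/1268 = -602/317.

m = 2.08, b = -1.90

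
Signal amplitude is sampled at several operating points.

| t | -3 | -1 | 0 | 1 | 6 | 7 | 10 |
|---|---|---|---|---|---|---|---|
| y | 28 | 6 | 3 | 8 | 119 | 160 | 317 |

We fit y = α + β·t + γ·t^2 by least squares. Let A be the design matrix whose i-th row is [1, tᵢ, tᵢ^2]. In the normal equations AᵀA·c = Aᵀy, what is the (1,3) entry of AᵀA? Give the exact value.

196

Row 1 ↔ basis 1, column 3 ↔ basis t^2, so (AᵀA)_{1,3} = Σᵢ t^2 = (1)·(9) + (1)·(1) + (1)·(0) + (1)·(1) + (1)·(36) + (1)·(49) + (1)·(100) = 196.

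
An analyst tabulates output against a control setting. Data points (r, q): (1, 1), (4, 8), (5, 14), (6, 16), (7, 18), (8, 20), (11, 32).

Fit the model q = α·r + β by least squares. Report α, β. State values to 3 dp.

Setting ∂/∂α … = 0 gives: 312·α + 42·β = 837;  42·α + 7·β = 109.
Determinant 312·7 − 42² = 420.
α = (837·7 − 42·109)/420 = 61/20; β = (312·109 − 42·837)/420 = -191/70.

α = 3.050, β = -2.729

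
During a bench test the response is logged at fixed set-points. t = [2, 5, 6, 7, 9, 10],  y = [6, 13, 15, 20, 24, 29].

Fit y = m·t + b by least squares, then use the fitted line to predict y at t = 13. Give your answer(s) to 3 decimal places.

MᵀM·[m, b]ᵀ = Mᵀy reads: 295·m + 39·b = 813;  39·m + 6·b = 107.
Eliminating b: 6·(row 1) − 39·(row 2) gives 249·m = 6·813 − 39·107 = 705, so m = 235/83.
Then b = (107 − 39·(235/83))/6 = -142/249.
At t = 13: ŷ = (235/83)·(13) + (-142/249)·(1) = 9023/249.

ŷ = 36.237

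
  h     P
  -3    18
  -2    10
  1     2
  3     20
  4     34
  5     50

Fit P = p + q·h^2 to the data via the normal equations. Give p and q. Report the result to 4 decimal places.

p = 1.1696, q = 1.9841

Sums needed: Σ1 = 6, Σh^2 = 64, Σh^2·h^2 = 1060.
For XᵀP: ΣP = 134, Σh^2·P = 2178.
Normal equations: [[6, 64]; [64, 1060]]·[p, q]ᵀ = [134, 2178]ᵀ.
Eliminating q: 1060·(row 1) − 64·(row 2) gives 2264·p = 1060·134 − 64·2178 = 2648, so p = 331/283.
Then q = (2178 − 64·(331/283))/1060 = 1123/566.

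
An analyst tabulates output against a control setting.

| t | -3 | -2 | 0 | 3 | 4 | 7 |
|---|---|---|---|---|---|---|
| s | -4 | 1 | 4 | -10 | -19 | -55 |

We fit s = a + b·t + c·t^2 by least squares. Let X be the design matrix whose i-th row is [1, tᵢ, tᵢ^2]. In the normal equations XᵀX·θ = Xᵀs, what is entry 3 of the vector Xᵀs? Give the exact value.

Entry 3 ↔ basis t^2, so (Xᵀs)_{3} = Σᵢ (t^2)·sᵢ = (9)·(-4) + (4)·(1) + (0)·(4) + (9)·(-10) + (16)·(-19) + (49)·(-55) = -3121.

-3121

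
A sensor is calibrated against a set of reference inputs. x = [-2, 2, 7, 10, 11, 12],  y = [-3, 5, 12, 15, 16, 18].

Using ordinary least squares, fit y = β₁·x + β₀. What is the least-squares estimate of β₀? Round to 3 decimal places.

Normal-equation sums: Σx·x = 422, Σx = 40, Σ1 = 6.
Right-hand side: Σx·y = 642, Σy = 63.
Normal equations: [[422, 40]; [40, 6]]·[β₁, β₀]ᵀ = [642, 63]ᵀ.
Eliminating β₀: 6·(row 1) − 40·(row 2) gives 932·β₁ = 6·642 − 40·63 = 1332, so β₁ = 333/233.
Then β₀ = (63 − 40·(333/233))/6 = 453/466.

β₀ = 0.972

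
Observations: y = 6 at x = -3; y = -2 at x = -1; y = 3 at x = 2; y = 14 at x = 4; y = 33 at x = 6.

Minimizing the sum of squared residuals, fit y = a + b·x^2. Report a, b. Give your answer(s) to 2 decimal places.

Entries of AᵀA: Σ1 = 5, Σx^2 = 66, Σx^2·x^2 = 1650.
Moment sums: Σy = 54, Σx^2·y = 1476.
So AᵀA·[a, b]ᵀ = Aᵀy: [[5, 66]; [66, 1650]]·[a, b]ᵀ = [54, 1476]ᵀ.
Determinant 5·1650 − 66² = 3894.
a = (54·1650 − 66·1476)/3894 = -126/59; b = (5·1476 − 66·54)/3894 = 636/649.

a = -2.14, b = 0.98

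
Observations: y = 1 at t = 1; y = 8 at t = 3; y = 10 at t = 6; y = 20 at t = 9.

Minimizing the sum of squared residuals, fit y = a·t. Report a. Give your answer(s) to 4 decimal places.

Forming MᵀM = [[127]] and Mᵀy = [265]ᵀ gives MᵀM·[a]ᵀ = Mᵀy.
Hence a = 265 / 127 ≈ 2.08661.

a = 2.0866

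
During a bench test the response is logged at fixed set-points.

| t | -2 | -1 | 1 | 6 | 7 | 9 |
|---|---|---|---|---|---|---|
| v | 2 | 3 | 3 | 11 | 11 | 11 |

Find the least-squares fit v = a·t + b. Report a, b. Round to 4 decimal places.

a = 0.9620, b = 3.6266

Compute the Gram sums: Σt·t = 172, Σt = 20, Σ1 = 6.
Right-hand side: Σt·v = 238, Σv = 41.
det = 172·6 − 20² = 632.
a = (238·6 − 20·41)/632 = 76/79; b = (172·41 − 20·238)/632 = 573/158.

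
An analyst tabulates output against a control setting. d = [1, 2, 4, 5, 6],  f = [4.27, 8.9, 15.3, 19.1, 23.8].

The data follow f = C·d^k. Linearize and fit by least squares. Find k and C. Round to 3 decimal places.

Linearized form: ln f = k·ln d + ln C. From the 5 transformed points,
AᵀA = [[8.2030, 5.4806]; [5.4806, 5]], rhs = [15.7235, 12.4849]ᵀ  (here Σln d = 5.4806, Σ(ln d)² = 8.2030, Σln f = 12.4849, Σln d·ln f = 15.7235).
Solving (det = 10.9774): k = 0.92849, ln C = 1.47923, so C = exp(1.47923) = 4.38958.

k = 0.928, C = 4.390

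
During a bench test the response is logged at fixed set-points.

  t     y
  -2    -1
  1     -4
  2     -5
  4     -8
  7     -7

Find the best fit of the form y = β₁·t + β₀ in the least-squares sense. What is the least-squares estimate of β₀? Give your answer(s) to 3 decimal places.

β₀ = -3.248

The normal equations are: 74·β₁ + 12·β₀ = -93;  12·β₁ + 5·β₀ = -25.
det = 74·5 − 12² = 226.
β₁ = ((-93)·5 − 12·(-25))/226 = -165/226; β₀ = (74·(-25) − 12·(-93))/226 = -367/113.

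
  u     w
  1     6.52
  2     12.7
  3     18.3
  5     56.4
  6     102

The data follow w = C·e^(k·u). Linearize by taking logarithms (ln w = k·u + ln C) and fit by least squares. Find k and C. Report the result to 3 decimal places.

Linearized form: ln w = k·u + ln C. From the 5 transformed points,
Σu = 17.0000, Σ(u)² = 75.0000, Σln w = 15.9808, Σu·ln w = 63.5910.
Equations: 75.0000·k + 17.0000·ln C = 63.5910;  17.0000·k + 5·ln C = 15.9808.
Slope k = (n·Σu·ln w − Σu·Σln w)/(n·Σ(u)² − (Σu)²) = (5·63.5910 − 17.0000·15.9808)/86.0000 = 0.53815; ln C = (Σln w − k·Σu)/n = 1.36645, so C = exp(1.36645) = 3.92142.

k = 0.538, C = 3.921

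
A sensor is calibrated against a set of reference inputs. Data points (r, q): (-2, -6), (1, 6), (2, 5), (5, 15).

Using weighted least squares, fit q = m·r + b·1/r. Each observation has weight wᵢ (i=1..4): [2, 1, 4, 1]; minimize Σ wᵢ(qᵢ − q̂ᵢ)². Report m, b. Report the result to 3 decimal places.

m = 2.671, b = 1.429

Forming MᵀWM = [[50, 8]; [8, 127/50]] and MᵀWq = [145, 25]ᵀ gives MᵀWM·[m, b]ᵀ = MᵀWq.
det = 50·(127/50) − 8² = 63.
m = (145·(127/50) − 8·25)/63 = 187/70; b = (50·25 − 8·145)/63 = 10/7.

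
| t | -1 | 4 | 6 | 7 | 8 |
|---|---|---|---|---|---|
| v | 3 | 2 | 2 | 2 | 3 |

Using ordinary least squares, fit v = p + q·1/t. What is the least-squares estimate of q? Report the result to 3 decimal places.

Normal-equation sums: Σ1 = 5, Σ1/t = -53/168, Σ1/t·1/t = 31789/28224.
Right-hand side: Σv = 12, Σ1/t·v = -253/168.
So AᵀA·[p, q]ᵀ = Aᵀv: [[5, -53/168]; [-53/168, 31789/28224]]·[p, q]ᵀ = [12, -253/168]ᵀ.
Determinant 5·(31789/28224) − (-53/168)² = 19517/3528.
p = (12·(31789/28224) − (-53/168)·(-253/168))/(19517/3528) = 368059/156136; q = (5·(-253/168) − (-53/168)·12)/(19517/3528) = -13209/19517.

q = -0.677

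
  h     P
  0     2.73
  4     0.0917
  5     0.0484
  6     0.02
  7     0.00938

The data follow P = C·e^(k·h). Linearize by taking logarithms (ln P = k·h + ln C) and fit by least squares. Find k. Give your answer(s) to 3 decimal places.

k = -0.811

Let Y = ln P. Fitting Y = k·h + ln C by least squares:
Σh = 22.0000, Σ(h)² = 126.0000, Σln P = -12.9944, Σh·ln P = -80.8546.
Normal system: [[126.0000, 22.0000]; [22.0000, 5]]·[k, ln C]ᵀ = [-80.8546, -12.9944]ᵀ.
Δ = 126.0000·5 − (22.0000)² = 146.0000; k = (-80.8546·5 − 22.0000·-12.9944)/146.0000 = -0.81093, ln C = (126.0000·-12.9944 − 22.0000·-80.8546)/146.0000 = 0.96923.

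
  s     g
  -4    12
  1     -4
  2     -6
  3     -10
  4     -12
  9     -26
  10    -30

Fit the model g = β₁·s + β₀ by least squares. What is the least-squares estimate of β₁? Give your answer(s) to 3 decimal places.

Setting ∂/∂β₁ … = 0 gives: 227·β₁ + 25·β₀ = -676;  25·β₁ + 7·β₀ = -76.
(Σs·s = 227, Σs = 25, Σ1 = 7, Σs·g = -676, Σg = -76.)
Δ = 227·7 − 25² = 964.
β₁ = ((-676)·7 − 25·(-76))/964 = -708/241; β₀ = (227·(-76) − 25·(-676))/964 = -88/241.

β₁ = -2.938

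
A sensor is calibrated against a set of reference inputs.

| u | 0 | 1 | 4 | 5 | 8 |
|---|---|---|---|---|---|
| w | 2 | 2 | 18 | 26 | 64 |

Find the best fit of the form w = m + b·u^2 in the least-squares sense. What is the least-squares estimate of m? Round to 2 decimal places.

m = 1.74

Sums needed: Σ1 = 5, Σu^2 = 106, Σu^2·u^2 = 4978.
And Σw = 112, Σu^2·w = 5036.
Normal equations: [[5, 106]; [106, 4978]]·[m, b]ᵀ = [112, 5036]ᵀ.
det = 5·4978 − 106² = 13654.
m = (112·4978 − 106·5036)/13654 = 11860/6827; b = (5·5036 − 106·112)/13654 = 6654/6827.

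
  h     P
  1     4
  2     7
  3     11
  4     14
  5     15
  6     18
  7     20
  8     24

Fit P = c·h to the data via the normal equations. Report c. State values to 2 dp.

From the data, Σh·h = 204.
For MᵀP: Σh·P = 622.
Hence c = 622 / 204 ≈ 3.04902.

c = 3.05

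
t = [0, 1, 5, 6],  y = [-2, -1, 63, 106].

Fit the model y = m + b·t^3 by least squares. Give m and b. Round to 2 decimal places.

m = -1.40, b = 0.50

From the data, Σ1 = 4, Σt^3 = 342, Σt^3·t^3 = 62282.
For Xᵀy: Σy = 166, Σt^3·y = 30770.
So XᵀX·[m, b]ᵀ = Xᵀy: [[4, 342]; [342, 62282]]·[m, b]ᵀ = [166, 30770]ᵀ.
Eliminating b: 62282·(row 1) − 342·(row 2) gives 132164·m = 62282·166 − 342·30770 = -184528, so m = -2428/1739.
Then b = (30770 − 342·(-2428/1739))/62282 = 16577/33041.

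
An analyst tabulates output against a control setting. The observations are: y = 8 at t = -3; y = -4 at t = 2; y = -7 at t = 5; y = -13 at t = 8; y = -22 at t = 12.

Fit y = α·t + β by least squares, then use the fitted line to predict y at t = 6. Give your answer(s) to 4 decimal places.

Compute the Gram sums: Σt·t = 246, Σt = 24, Σ1 = 5.
For Aᵀy: Σt·y = -435, Σy = -38.
Δ = 246·5 − 24² = 654.
α = ((-435)·5 − 24·(-38))/654 = -421/218; β = (246·(-38) − 24·(-435))/654 = 182/109.
At t = 6: ŷ = (-421/218)·(6) + (182/109)·(1) = -1081/109.

ŷ = -9.9174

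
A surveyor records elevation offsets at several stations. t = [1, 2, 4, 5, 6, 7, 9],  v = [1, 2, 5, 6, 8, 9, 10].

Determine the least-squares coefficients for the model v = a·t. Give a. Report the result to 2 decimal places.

a = 1.21

From the data, Σt·t = 212.
And Σt·v = 256.
Normal equations: [[212]]·[a]ᵀ = [256]ᵀ.
Hence a = 256 / 212 ≈ 1.20755.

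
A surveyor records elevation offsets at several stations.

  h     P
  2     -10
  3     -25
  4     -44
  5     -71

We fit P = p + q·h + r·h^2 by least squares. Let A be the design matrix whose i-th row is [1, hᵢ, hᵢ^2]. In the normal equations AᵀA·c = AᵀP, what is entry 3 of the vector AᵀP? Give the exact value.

Entry 3 ↔ basis h^2, so (AᵀP)_{3} = Σᵢ (h^2)·Pᵢ = (4)·(-10) + (9)·(-25) + (16)·(-44) + (25)·(-71) = -2744.

-2744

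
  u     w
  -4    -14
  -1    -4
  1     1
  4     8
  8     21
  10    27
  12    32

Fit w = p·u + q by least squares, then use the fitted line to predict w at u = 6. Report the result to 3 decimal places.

ŵ = 15.048

XᵀX·[p, q]ᵀ = Xᵀw reads: 342·p + 30·q = 915;  30·p + 7·q = 71.
Δ = 342·7 − 30² = 1494.
p = (915·7 − 30·71)/1494 = 475/166; q = (342·71 − 30·915)/1494 = -176/83.
At u = 6: ŵ = (475/166)·(6) + (-176/83)·(1) = 1249/83.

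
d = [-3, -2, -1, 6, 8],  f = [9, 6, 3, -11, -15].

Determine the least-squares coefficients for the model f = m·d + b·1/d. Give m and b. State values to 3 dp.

m = -1.900, b = -2.285

Normal-equation sums: Σd·d = 114, Σd·1/d = 5, Σ1/d·1/d = 809/576.
For Xᵀf: Σd·f = -228, Σ1/d·f = -305/24.
Normal equations: [[114, 5]; [5, 809/576]]·[m, b]ᵀ = [-228, -305/24]ᵀ.
det = 114·(809/576) − 5² = 12971/96.
m = ((-228)·(809/576) − 5·(-305/24))/(12971/96) = -24642/12971; b = (114·(-305/24) − 5·(-228))/(12971/96) = -29640/12971.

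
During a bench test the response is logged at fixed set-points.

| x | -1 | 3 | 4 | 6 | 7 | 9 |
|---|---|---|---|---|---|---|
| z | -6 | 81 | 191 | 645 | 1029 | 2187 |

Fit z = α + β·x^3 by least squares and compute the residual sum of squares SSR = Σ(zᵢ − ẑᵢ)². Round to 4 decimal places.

Compute the Gram sums: Σ1 = 6, Σx^3 = 1378, Σx^3·x^3 = 700572.
And Σz = 4127, Σx^3·z = 2101007.
Normal equations: [[6, 1378]; [1378, 700572]]·[α, β]ᵀ = [4127, 2101007]ᵀ.
Eliminating β: 700572·(row 1) − 1378·(row 2) gives 2304548·α = 700572·4127 − 1378·2101007 = -3927002, so α = -1963501/1152274.
Then β = (2101007 − 1378·(-1963501/1152274))/700572 = 1729759/576137.
Residuals: -1490625/1152274, 99511/60646, 638683/1152274, -2075657/1152274, 1038773/1152274, -1883/1152274; SSR = 10060163/1152274.

SSR = 8.7307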